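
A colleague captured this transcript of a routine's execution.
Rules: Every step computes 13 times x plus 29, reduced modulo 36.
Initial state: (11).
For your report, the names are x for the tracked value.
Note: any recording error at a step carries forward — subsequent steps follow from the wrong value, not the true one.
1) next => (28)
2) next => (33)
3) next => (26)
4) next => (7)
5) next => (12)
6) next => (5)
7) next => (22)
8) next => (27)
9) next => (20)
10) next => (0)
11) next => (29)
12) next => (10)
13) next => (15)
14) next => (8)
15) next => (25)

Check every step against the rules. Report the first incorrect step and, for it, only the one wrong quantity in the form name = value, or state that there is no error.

step 10, x = 1

Recomputing the run from the initial state:
step 1: x = 28
step 2: x = 33
step 3: x = 26
step 4: x = 7
step 5: x = 12
step 6: x = 5
step 7: x = 22
step 8: x = 27
step 9: x = 20
step 10: x = 1
step 11: x = 6
step 12: x = 35
step 13: x = 16
step 14: x = 21
step 15: x = 14
The first disagreement with the transcript is at step 10, where the value should be x = 1.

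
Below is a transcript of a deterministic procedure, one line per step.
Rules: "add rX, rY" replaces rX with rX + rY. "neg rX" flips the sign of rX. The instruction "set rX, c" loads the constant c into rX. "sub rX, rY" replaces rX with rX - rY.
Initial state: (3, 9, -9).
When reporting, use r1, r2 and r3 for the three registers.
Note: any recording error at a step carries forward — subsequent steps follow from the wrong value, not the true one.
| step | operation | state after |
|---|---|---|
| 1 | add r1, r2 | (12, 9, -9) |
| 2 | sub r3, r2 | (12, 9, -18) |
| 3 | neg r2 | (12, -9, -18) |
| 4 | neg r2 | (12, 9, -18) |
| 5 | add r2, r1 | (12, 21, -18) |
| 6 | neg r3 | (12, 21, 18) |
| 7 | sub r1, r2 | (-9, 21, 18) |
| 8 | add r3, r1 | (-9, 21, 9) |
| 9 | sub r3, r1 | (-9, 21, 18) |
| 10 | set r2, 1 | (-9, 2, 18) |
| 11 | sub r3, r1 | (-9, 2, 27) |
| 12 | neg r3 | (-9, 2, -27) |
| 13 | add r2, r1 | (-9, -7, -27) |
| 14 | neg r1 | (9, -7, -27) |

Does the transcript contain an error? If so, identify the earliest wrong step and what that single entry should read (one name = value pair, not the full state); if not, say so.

step 10, r2 = 1

Recomputing the run from the initial state:
step 1: r1 = 12, r2 = 9, r3 = -9
step 2: r1 = 12, r2 = 9, r3 = -18
step 3: r1 = 12, r2 = -9, r3 = -18
step 4: r1 = 12, r2 = 9, r3 = -18
step 5: r1 = 12, r2 = 21, r3 = -18
step 6: r1 = 12, r2 = 21, r3 = 18
step 7: r1 = -9, r2 = 21, r3 = 18
step 8: r1 = -9, r2 = 21, r3 = 9
step 9: r1 = -9, r2 = 21, r3 = 18
step 10: r1 = -9, r2 = 1, r3 = 18
step 11: r1 = -9, r2 = 1, r3 = 27
step 12: r1 = -9, r2 = 1, r3 = -27
step 13: r1 = -9, r2 = -8, r3 = -27
step 14: r1 = 9, r2 = -8, r3 = -27
The first disagreement with the transcript is at step 10, where the value should be r2 = 1.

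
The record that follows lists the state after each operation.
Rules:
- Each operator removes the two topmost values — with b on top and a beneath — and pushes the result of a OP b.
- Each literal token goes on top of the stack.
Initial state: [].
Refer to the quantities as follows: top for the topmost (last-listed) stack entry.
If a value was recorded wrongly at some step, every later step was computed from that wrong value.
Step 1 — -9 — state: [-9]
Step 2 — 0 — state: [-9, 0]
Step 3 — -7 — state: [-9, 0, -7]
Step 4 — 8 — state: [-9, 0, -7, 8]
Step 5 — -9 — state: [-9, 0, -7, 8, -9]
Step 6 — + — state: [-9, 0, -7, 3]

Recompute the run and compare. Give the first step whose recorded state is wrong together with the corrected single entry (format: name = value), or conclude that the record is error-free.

step 6, top = -1

Step 1: push -9: top = -9 — matches.
Step 2: push 0: top = 0 — no discrepancy.
Step 3: push -7: top = -7 — no discrepancy.
Step 4: push 8: top = 8 — no discrepancy.
Step 5: push -9: top = -9 — in agreement.
Step 6: 8 + -9 = -1 — the entry is off here.
Conclusion: step 6 carries the first error; the entry should be top = -1.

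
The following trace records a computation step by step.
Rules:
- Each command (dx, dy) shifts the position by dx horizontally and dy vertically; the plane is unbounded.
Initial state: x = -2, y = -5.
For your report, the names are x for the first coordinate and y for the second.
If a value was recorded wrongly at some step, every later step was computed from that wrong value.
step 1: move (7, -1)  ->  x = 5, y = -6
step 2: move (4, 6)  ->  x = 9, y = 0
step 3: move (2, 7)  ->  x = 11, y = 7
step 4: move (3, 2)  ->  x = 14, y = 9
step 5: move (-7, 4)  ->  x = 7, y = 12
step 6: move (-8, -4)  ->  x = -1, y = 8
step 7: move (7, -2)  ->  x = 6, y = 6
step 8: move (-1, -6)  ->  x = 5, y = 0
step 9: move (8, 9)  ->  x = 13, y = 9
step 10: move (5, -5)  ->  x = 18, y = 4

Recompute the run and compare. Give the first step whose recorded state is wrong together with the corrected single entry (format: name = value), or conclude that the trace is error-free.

step 5, y = 13

step 1: x = -2 + (7) = 5, y = -5 + (-1) = -6 -> same as recorded
step 2: x = 5 + (4) = 9, y = -6 + (6) = 0 -> matches
step 3: x = 9 + (2) = 11, y = 0 + (7) = 7 -> in agreement
step 4: x = 11 + (3) = 14, y = 7 + (2) = 9 -> consistent with the trace
step 5: x = 14 + (-7) = 7, y = 9 + (4) = 13 -> the recorded entry deviates here
That makes step 5 the first incorrect line — y = 13 is what it should show.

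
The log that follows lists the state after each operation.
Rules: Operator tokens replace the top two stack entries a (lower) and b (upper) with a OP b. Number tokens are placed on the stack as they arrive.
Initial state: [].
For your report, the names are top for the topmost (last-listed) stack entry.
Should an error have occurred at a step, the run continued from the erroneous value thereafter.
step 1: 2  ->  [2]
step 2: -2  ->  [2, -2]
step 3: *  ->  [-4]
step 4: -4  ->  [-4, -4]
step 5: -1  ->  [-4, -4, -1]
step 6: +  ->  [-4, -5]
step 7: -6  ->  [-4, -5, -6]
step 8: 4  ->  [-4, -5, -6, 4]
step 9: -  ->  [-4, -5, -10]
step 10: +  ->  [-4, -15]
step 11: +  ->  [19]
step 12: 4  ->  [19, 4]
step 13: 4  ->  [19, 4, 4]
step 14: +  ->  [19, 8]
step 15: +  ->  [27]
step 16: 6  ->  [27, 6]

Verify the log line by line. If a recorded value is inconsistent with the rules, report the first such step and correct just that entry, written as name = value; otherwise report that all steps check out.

step 11, top = -19

Recomputing the run from the initial state:
step 1: [2]
step 2: [2, -2]
step 3: [-4]
step 4: [-4, -4]
step 5: [-4, -4, -1]
step 6: [-4, -5]
step 7: [-4, -5, -6]
step 8: [-4, -5, -6, 4]
step 9: [-4, -5, -10]
step 10: [-4, -15]
step 11: [-19]
step 12: [-19, 4]
step 13: [-19, 4, 4]
step 14: [-19, 8]
step 15: [-11]
step 16: [-11, 6]
The first disagreement with the log is at step 11, where the value should be top = -19.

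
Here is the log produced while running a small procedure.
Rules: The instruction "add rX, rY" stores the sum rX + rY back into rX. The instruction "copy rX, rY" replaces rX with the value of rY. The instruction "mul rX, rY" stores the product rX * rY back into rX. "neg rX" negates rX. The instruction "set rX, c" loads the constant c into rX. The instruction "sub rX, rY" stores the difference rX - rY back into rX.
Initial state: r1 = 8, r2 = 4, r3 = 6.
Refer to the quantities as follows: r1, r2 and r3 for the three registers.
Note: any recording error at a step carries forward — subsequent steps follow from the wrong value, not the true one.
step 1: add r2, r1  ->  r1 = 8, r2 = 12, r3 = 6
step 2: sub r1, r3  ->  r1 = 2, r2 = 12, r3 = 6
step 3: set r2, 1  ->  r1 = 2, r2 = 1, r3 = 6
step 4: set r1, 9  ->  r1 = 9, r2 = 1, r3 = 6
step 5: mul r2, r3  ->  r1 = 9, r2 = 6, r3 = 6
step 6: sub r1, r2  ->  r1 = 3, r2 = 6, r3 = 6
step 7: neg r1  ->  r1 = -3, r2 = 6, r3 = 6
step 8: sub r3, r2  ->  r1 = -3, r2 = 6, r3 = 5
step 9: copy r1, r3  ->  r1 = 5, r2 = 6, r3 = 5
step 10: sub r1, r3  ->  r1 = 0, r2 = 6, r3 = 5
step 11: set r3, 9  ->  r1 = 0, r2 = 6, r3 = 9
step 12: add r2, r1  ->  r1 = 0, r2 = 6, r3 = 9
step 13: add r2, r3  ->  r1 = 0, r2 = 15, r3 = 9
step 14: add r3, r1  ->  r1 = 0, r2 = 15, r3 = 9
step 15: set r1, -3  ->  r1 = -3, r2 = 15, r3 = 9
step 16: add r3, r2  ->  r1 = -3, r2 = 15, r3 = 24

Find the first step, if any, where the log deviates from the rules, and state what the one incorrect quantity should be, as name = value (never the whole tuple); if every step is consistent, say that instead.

step 8, r3 = 0

1. r2 = 4 + 8 = 12 (in agreement)
2. r1 = 8 - 6 = 2 (confirmed correct)
3. r2 = 1 (same as recorded)
4. r1 = 9 (agrees with the log)
5. r2 = 1 * 6 = 6 (checks out)
6. r1 = 9 - 6 = 3 (agrees with the log)
7. r1 = -(3) = -3 (in agreement)
8. r3 = 6 - 6 = 0 (first mismatch against the log)
The earliest wrong entry is at step 8: it should read r3 = 0.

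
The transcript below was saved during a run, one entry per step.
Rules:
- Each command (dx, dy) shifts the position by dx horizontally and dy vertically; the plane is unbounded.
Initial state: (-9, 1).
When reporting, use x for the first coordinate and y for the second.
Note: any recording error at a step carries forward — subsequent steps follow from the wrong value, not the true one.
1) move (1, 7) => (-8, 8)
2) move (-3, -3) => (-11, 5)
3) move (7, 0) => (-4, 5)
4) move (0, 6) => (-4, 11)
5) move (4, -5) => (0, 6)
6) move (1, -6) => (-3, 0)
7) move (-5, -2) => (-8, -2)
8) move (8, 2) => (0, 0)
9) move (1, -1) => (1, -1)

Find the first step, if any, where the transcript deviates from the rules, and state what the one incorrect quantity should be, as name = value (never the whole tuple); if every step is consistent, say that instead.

Recomputing the run from the initial state:
step 1: x = -8, y = 8
step 2: x = -11, y = 5
step 3: x = -4, y = 5
step 4: x = -4, y = 11
step 5: x = 0, y = 6
step 6: x = 1, y = 0
step 7: x = -4, y = -2
step 8: x = 4, y = 0
step 9: x = 5, y = -1
The first disagreement with the transcript is at step 6, where the value should be x = 1.

step 6, x = 1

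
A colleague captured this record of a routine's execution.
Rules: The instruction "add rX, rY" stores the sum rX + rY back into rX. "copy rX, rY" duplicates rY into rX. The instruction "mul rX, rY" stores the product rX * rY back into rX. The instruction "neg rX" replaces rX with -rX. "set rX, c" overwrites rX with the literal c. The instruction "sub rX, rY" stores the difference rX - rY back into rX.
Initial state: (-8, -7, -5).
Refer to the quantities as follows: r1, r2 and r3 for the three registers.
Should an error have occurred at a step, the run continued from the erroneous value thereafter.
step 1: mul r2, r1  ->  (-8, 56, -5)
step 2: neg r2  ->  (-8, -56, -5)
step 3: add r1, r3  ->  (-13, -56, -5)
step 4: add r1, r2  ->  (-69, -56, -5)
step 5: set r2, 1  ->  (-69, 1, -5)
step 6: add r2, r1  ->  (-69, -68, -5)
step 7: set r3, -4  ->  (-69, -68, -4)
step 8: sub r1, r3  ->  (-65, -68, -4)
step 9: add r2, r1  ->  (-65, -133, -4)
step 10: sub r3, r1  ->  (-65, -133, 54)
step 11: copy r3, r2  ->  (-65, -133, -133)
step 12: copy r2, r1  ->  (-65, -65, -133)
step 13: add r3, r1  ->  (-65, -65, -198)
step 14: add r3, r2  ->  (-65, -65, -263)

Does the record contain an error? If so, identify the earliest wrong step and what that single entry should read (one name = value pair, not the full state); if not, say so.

Step 1: r2 = -7 * -8 = 56 — in agreement.
Step 2: r2 = -(56) = -56 — verified.
Step 3: r1 = -8 + -5 = -13 — matches.
Step 4: r1 = -13 + -56 = -69 — confirmed correct.
Step 5: r2 = 1 — no discrepancy.
Step 6: r2 = 1 + -69 = -68 — checks out.
Step 7: r3 = -4 — verified.
Step 8: r1 = -69 - -4 = -65 — agrees with the record.
Step 9: r2 = -68 + -65 = -133 — same as recorded.
Step 10: r3 = -4 - -65 = 61 — this is not what the record shows.
First incorrect step: 10; the correct value is r3 = 61.

step 10, r3 = 61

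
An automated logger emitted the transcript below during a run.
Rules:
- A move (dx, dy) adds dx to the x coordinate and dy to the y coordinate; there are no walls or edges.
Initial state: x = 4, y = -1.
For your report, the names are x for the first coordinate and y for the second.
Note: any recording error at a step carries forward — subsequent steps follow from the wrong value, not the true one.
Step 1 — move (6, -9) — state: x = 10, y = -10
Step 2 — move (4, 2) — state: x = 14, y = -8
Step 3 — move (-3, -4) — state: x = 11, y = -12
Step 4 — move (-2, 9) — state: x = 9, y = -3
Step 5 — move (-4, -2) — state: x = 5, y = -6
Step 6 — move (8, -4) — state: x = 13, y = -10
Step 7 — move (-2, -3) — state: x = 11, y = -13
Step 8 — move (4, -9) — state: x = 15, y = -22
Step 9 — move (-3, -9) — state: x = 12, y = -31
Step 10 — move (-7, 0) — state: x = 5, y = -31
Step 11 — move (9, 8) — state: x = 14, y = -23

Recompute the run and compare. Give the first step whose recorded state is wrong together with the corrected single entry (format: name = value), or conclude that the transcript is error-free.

step 5, y = -5

step 1: x = 4 + (6) = 10, y = -1 + (-9) = -10 -> same as recorded
step 2: x = 10 + (4) = 14, y = -10 + (2) = -8 -> no discrepancy
step 3: x = 14 + (-3) = 11, y = -8 + (-4) = -12 -> exactly as logged
step 4: x = 11 + (-2) = 9, y = -12 + (9) = -3 -> agrees with the transcript
step 5: x = 9 + (-4) = 5, y = -3 + (-2) = -5 -> the transcript has a different value
That makes step 5 the first incorrect line — y = -5 is what it should show.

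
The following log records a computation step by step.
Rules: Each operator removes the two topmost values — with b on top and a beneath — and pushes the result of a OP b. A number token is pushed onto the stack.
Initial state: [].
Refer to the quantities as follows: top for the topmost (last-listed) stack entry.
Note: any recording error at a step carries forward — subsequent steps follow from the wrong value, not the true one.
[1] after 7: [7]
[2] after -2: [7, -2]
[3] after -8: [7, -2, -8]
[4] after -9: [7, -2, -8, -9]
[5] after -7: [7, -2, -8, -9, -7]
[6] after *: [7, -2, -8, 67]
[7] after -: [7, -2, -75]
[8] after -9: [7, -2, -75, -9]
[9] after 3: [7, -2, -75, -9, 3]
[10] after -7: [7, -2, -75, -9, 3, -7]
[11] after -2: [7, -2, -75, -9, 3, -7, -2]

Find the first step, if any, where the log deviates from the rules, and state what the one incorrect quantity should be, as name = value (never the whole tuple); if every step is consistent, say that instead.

step 6, top = 63

Recomputing the run from the initial state:
step 1: [7]
step 2: [7, -2]
step 3: [7, -2, -8]
step 4: [7, -2, -8, -9]
step 5: [7, -2, -8, -9, -7]
step 6: [7, -2, -8, 63]
step 7: [7, -2, -71]
step 8: [7, -2, -71, -9]
step 9: [7, -2, -71, -9, 3]
step 10: [7, -2, -71, -9, 3, -7]
step 11: [7, -2, -71, -9, 3, -7, -2]
The first disagreement with the log is at step 6, where the value should be top = 63.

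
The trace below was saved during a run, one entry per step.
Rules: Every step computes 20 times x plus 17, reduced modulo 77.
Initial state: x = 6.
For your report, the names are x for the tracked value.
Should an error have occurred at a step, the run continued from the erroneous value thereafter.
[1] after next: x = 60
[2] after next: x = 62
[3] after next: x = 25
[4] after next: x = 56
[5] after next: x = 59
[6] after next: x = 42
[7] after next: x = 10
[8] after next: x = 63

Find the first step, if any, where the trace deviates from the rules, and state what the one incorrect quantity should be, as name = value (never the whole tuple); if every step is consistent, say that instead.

step 4, x = 55

Recomputing the run from the initial state:
step 1: x = 60
step 2: x = 62
step 3: x = 25
step 4: x = 55
step 5: x = 39
step 6: x = 27
step 7: x = 18
step 8: x = 69
The first disagreement with the trace is at step 4, where the value should be x = 55.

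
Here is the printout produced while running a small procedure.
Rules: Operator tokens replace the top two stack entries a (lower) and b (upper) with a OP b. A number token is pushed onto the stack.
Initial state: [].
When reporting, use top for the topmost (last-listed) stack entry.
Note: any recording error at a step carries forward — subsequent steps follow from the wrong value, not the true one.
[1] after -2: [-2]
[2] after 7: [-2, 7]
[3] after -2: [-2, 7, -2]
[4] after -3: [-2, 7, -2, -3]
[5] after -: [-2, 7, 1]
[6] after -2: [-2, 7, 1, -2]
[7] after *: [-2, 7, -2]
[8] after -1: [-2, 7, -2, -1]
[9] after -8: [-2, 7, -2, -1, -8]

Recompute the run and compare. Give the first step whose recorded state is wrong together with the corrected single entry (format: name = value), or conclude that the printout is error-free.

no error

Recomputing the run from the initial state:
step 1: [-2]
step 2: [-2, 7]
step 3: [-2, 7, -2]
step 4: [-2, 7, -2, -3]
step 5: [-2, 7, 1]
step 6: [-2, 7, 1, -2]
step 7: [-2, 7, -2]
step 8: [-2, 7, -2, -1]
step 9: [-2, 7, -2, -1, -8]
This matches the printout at every step.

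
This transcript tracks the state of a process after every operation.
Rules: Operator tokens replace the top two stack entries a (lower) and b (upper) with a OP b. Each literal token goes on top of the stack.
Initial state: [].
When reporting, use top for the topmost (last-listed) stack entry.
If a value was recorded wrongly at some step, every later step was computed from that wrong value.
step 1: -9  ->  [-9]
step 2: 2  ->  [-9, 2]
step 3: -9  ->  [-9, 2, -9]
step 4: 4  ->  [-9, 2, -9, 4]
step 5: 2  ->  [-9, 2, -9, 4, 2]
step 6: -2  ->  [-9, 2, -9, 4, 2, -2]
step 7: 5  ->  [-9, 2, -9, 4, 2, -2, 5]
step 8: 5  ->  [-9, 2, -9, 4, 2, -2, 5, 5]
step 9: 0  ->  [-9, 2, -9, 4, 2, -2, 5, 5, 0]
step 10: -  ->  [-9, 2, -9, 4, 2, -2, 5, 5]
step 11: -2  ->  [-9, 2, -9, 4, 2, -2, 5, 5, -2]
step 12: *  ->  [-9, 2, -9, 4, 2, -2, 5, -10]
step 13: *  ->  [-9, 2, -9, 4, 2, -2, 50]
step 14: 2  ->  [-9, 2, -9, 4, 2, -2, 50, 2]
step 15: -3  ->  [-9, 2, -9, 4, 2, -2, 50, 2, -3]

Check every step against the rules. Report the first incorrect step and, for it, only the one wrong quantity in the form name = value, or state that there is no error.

Recomputing the run from the initial state:
step 1: [-9]
step 2: [-9, 2]
step 3: [-9, 2, -9]
step 4: [-9, 2, -9, 4]
step 5: [-9, 2, -9, 4, 2]
step 6: [-9, 2, -9, 4, 2, -2]
step 7: [-9, 2, -9, 4, 2, -2, 5]
step 8: [-9, 2, -9, 4, 2, -2, 5, 5]
step 9: [-9, 2, -9, 4, 2, -2, 5, 5, 0]
step 10: [-9, 2, -9, 4, 2, -2, 5, 5]
step 11: [-9, 2, -9, 4, 2, -2, 5, 5, -2]
step 12: [-9, 2, -9, 4, 2, -2, 5, -10]
step 13: [-9, 2, -9, 4, 2, -2, -50]
step 14: [-9, 2, -9, 4, 2, -2, -50, 2]
step 15: [-9, 2, -9, 4, 2, -2, -50, 2, -3]
The first disagreement with the transcript is at step 13, where the value should be top = -50.

step 13, top = -50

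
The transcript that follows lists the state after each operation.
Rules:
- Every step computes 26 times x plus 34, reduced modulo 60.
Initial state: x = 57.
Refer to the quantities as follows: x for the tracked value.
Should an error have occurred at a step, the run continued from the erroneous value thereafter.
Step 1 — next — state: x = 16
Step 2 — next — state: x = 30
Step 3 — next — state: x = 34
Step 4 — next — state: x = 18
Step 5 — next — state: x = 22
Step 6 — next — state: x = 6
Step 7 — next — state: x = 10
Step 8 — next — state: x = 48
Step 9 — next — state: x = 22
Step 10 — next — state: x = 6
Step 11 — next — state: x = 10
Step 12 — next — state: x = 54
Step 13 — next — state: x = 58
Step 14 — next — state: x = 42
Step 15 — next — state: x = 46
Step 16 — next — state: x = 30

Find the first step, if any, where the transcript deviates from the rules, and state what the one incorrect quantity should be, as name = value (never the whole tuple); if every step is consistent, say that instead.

step 8, x = 54

step 1: x = (26*57 + 34) mod 60 = 16 -> verified
step 2: x = (26*16 + 34) mod 60 = 30 -> matches
step 3: x = (26*30 + 34) mod 60 = 34 -> no discrepancy
step 4: x = (26*34 + 34) mod 60 = 18 -> confirmed correct
step 5: x = (26*18 + 34) mod 60 = 22 -> no discrepancy
step 6: x = (26*22 + 34) mod 60 = 6 -> verified
step 7: x = (26*6 + 34) mod 60 = 10 -> confirmed correct
step 8: x = (26*10 + 34) mod 60 = 54 -> a discrepancy with the transcript
First incorrect step: 8; the correct value is x = 54.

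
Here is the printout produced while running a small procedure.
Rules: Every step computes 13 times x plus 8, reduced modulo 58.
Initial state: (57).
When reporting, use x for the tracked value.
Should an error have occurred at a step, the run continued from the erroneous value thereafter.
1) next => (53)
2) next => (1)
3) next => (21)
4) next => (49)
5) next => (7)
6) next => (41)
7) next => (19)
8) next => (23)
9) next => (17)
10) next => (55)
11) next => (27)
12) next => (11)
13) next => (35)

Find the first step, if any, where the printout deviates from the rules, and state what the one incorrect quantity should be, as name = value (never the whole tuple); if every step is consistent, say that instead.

no error

Recomputing the run from the initial state:
step 1: x = 53
step 2: x = 1
step 3: x = 21
step 4: x = 49
step 5: x = 7
step 6: x = 41
step 7: x = 19
step 8: x = 23
step 9: x = 17
step 10: x = 55
step 11: x = 27
step 12: x = 11
step 13: x = 35
This matches the printout at every step.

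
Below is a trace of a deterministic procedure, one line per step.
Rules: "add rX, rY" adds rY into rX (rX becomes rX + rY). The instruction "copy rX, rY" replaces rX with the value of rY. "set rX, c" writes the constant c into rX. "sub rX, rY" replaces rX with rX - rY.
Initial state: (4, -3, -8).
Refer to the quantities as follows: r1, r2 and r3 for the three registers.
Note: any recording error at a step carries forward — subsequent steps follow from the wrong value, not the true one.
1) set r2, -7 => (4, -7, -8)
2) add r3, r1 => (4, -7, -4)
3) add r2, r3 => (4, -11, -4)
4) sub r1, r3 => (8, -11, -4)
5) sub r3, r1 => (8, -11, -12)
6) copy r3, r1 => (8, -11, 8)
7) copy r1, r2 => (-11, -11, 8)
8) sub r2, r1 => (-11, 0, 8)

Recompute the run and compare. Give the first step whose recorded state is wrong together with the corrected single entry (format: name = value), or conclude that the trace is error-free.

Recomputing the run from the initial state:
step 1: r1 = 4, r2 = -7, r3 = -8
step 2: r1 = 4, r2 = -7, r3 = -4
step 3: r1 = 4, r2 = -11, r3 = -4
step 4: r1 = 8, r2 = -11, r3 = -4
step 5: r1 = 8, r2 = -11, r3 = -12
step 6: r1 = 8, r2 = -11, r3 = 8
step 7: r1 = -11, r2 = -11, r3 = 8
step 8: r1 = -11, r2 = 0, r3 = 8
This matches the trace at every step.

no error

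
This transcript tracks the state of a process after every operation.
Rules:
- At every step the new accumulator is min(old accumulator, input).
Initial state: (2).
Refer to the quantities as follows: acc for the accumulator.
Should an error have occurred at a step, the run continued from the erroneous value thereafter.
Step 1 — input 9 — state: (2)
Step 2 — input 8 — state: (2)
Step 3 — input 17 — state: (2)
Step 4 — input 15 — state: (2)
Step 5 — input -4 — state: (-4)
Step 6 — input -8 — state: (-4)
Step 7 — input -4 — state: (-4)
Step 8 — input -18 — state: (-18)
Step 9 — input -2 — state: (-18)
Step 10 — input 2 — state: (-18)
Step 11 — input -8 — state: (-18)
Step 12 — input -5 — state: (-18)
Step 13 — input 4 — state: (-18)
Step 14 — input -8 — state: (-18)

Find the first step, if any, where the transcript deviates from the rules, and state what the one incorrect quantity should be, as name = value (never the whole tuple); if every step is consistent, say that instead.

Recomputing the run from the initial state:
step 1: acc = 2
step 2: acc = 2
step 3: acc = 2
step 4: acc = 2
step 5: acc = -4
step 6: acc = -8
step 7: acc = -8
step 8: acc = -18
step 9: acc = -18
step 10: acc = -18
step 11: acc = -18
step 12: acc = -18
step 13: acc = -18
step 14: acc = -18
The first disagreement with the transcript is at step 6, where the value should be acc = -8.

step 6, acc = -8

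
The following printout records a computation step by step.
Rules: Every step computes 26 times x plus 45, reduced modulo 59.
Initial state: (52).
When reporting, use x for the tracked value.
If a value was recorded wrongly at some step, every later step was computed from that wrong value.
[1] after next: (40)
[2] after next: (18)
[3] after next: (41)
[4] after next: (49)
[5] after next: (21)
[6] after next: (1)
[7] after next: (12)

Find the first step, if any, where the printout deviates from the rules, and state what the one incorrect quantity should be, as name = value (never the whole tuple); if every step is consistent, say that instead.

step 2, x = 23

Recomputing the run from the initial state:
step 1: x = 40
step 2: x = 23
step 3: x = 53
step 4: x = 7
step 5: x = 50
step 6: x = 47
step 7: x = 28
The first disagreement with the printout is at step 2, where the value should be x = 23.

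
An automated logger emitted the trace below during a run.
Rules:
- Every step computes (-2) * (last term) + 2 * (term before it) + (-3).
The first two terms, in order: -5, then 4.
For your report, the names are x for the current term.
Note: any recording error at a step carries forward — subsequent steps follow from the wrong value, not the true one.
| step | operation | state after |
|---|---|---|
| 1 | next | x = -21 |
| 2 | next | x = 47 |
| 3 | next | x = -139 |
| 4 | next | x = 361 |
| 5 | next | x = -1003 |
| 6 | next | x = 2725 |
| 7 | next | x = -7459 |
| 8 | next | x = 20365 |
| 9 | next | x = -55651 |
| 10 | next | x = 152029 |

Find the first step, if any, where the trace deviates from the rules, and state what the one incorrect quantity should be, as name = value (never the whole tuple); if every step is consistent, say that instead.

step 4, x = 369

1. x = -2*(4) + (2)*(-5) + (-3) = -21 (same as recorded)
2. x = -2*(-21) + (2)*(4) + (-3) = 47 (in agreement)
3. x = -2*(47) + (2)*(-21) + (-3) = -139 (in agreement)
4. x = -2*(-139) + (2)*(47) + (-3) = 369 (the entry is off here)
The audit stops at step 4: the recorded entry is wrong and should be x = 369.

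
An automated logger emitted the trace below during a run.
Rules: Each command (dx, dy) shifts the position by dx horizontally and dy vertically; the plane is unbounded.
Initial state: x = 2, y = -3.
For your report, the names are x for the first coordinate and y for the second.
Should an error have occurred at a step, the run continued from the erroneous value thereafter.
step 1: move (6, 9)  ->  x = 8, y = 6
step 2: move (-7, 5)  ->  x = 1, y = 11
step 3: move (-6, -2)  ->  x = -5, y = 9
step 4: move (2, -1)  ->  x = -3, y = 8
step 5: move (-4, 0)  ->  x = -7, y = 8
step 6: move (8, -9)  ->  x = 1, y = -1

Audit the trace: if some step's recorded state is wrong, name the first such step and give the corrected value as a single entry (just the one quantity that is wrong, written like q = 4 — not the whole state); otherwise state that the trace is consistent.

Recomputing the run from the initial state:
step 1: x = 8, y = 6
step 2: x = 1, y = 11
step 3: x = -5, y = 9
step 4: x = -3, y = 8
step 5: x = -7, y = 8
step 6: x = 1, y = -1
This matches the trace at every step.

no error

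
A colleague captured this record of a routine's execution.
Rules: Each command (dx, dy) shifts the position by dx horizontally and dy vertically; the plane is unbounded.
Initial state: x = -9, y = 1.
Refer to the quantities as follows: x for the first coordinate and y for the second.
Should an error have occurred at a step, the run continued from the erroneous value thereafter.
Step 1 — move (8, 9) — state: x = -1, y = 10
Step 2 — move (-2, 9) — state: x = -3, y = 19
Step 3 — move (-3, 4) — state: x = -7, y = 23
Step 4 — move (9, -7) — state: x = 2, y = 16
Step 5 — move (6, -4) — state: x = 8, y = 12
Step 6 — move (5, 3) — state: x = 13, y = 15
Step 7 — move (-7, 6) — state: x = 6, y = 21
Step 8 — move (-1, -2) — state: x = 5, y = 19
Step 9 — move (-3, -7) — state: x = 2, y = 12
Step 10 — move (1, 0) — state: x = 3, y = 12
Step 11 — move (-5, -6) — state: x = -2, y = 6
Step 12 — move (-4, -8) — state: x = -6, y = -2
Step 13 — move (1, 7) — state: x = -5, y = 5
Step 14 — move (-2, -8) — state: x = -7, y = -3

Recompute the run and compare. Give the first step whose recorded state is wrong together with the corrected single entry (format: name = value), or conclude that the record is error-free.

step 3, x = -6

step 1: x = -9 + (8) = -1, y = 1 + (9) = 10 -> no discrepancy
step 2: x = -1 + (-2) = -3, y = 10 + (9) = 19 -> confirmed correct
step 3: x = -3 + (-3) = -6, y = 19 + (4) = 23 -> not what was recorded
The audit stops at step 3: the recorded entry is wrong and should be x = -6.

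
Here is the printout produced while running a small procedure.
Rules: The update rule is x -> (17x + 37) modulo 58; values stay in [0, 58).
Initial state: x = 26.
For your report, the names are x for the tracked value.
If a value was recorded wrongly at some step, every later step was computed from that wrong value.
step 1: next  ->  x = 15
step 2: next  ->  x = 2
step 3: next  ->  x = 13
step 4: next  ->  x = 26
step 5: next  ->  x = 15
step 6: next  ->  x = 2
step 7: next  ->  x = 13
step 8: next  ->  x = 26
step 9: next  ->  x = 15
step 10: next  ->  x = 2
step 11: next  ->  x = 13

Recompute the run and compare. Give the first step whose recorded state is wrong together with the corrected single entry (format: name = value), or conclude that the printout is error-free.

no error

Recomputing the run from the initial state:
step 1: x = 15
step 2: x = 2
step 3: x = 13
step 4: x = 26
step 5: x = 15
step 6: x = 2
step 7: x = 13
step 8: x = 26
step 9: x = 15
step 10: x = 2
step 11: x = 13
This matches the printout at every step.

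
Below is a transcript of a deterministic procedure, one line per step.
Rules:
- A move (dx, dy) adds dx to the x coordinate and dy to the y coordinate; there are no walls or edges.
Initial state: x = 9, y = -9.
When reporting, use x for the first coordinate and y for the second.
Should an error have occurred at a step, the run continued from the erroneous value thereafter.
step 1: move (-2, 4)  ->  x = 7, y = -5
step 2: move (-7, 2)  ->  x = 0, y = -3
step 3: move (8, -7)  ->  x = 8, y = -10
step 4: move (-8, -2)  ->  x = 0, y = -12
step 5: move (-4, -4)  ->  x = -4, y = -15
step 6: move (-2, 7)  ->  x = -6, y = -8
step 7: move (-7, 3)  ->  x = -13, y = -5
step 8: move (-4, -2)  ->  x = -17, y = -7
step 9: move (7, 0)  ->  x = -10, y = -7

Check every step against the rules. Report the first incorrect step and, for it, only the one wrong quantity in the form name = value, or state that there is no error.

step 5, y = -16

1. x = 9 + (-2) = 7, y = -9 + (4) = -5 (same as recorded)
2. x = 7 + (-7) = 0, y = -5 + (2) = -3 (same as recorded)
3. x = 0 + (8) = 8, y = -3 + (-7) = -10 (exactly as logged)
4. x = 8 + (-8) = 0, y = -10 + (-2) = -12 (in agreement)
5. x = 0 + (-4) = -4, y = -12 + (-4) = -16 (this is not what the transcript shows)
That makes step 5 the first incorrect line — y = -16 is what it should show.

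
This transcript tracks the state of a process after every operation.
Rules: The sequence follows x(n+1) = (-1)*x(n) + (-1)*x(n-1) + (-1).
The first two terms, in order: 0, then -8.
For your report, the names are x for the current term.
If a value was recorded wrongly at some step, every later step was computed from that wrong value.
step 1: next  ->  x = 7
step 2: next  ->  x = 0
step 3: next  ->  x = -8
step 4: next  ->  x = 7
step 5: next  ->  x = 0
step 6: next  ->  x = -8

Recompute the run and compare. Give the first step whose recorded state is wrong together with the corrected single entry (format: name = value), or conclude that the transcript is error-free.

1. x = -1*(-8) + (-1)*(0) + (-1) = 7 (confirmed correct)
2. x = -1*(7) + (-1)*(-8) + (-1) = 0 (checks out)
3. x = -1*(0) + (-1)*(7) + (-1) = -8 (exactly as logged)
4. x = -1*(-8) + (-1)*(0) + (-1) = 7 (confirmed correct)
5. x = -1*(7) + (-1)*(-8) + (-1) = 0 (verified)
6. x = -1*(0) + (-1)*(7) + (-1) = -8 (consistent with the transcript)
Every step is consistent.

no error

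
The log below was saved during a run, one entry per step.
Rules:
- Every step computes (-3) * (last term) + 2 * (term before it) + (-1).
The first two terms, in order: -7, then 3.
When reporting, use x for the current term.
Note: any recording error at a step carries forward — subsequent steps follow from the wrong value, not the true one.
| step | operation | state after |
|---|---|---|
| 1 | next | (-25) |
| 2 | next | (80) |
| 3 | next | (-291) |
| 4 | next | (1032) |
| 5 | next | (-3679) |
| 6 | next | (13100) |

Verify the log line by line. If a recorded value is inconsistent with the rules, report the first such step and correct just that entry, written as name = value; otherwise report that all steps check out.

1. x = -3*(3) + (2)*(-7) + (-1) = -24 (a discrepancy with the log)
Conclusion: step 1 carries the first error; the entry should be x = -24.

step 1, x = -24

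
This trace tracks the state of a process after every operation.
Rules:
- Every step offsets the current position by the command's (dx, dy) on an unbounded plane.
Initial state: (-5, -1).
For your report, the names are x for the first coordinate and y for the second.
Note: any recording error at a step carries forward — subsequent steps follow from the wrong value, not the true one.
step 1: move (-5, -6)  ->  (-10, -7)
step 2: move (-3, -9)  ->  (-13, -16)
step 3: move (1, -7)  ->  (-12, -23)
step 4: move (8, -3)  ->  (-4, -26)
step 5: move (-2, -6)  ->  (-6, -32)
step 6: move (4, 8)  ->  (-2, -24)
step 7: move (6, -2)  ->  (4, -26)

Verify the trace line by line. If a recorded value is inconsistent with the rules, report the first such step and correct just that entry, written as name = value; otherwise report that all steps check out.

no error

1. x = -5 + (-5) = -10, y = -1 + (-6) = -7 (no discrepancy)
2. x = -10 + (-3) = -13, y = -7 + (-9) = -16 (confirmed correct)
3. x = -13 + (1) = -12, y = -16 + (-7) = -23 (in agreement)
4. x = -12 + (8) = -4, y = -23 + (-3) = -26 (exactly as logged)
5. x = -4 + (-2) = -6, y = -26 + (-6) = -32 (no discrepancy)
6. x = -6 + (4) = -2, y = -32 + (8) = -24 (verified)
7. x = -2 + (6) = 4, y = -24 + (-2) = -26 (exactly as logged)
Each recorded entry agrees with the recomputation.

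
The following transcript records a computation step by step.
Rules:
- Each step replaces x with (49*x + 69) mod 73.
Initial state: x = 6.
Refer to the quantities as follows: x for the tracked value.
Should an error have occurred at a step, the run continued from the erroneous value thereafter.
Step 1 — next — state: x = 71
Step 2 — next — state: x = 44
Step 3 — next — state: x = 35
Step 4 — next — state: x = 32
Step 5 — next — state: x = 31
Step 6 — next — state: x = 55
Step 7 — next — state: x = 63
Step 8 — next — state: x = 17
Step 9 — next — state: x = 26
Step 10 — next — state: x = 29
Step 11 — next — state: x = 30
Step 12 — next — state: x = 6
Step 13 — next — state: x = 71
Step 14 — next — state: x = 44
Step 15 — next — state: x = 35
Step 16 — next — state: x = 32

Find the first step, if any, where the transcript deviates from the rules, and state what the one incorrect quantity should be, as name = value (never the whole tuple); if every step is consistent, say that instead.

no error

Step 1: x = (49*6 + 69) mod 73 = 71 — consistent with the transcript.
Step 2: x = (49*71 + 69) mod 73 = 44 — confirmed correct.
Step 3: x = (49*44 + 69) mod 73 = 35 — checks out.
Step 4: x = (49*35 + 69) mod 73 = 32 — no discrepancy.
Step 5: x = (49*32 + 69) mod 73 = 31 — agrees with the transcript.
Step 6: x = (49*31 + 69) mod 73 = 55 — confirmed correct.
Step 7: x = (49*55 + 69) mod 73 = 63 — exactly as logged.
Step 8: x = (49*63 + 69) mod 73 = 17 — matches.
Step 9: x = (49*17 + 69) mod 73 = 26 — in agreement.
Step 10: x = (49*26 + 69) mod 73 = 29 — consistent with the transcript.
Step 11: x = (49*29 + 69) mod 73 = 30 — no discrepancy.
Step 12: x = (49*30 + 69) mod 73 = 6 — checks out.
Step 13: x = (49*6 + 69) mod 73 = 71 — consistent with the transcript.
Step 14: x = (49*71 + 69) mod 73 = 44 — checks out.
Step 15: x = (49*44 + 69) mod 73 = 35 — exactly as logged.
Step 16: x = (49*35 + 69) mod 73 = 32 — exactly as logged.
Every step is consistent.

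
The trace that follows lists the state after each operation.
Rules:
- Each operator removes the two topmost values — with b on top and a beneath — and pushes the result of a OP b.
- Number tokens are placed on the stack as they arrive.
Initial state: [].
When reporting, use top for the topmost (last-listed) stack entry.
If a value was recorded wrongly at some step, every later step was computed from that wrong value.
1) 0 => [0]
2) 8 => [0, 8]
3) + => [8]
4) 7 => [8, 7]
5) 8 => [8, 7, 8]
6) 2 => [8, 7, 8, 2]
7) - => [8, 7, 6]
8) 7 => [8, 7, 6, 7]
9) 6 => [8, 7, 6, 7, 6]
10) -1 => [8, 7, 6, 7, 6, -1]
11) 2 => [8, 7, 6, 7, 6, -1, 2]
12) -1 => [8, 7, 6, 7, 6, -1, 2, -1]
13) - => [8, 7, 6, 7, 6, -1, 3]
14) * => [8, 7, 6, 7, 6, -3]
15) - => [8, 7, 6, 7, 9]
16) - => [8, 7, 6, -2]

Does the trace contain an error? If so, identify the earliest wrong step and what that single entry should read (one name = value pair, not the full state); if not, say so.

no error

Recomputing the run from the initial state:
step 1: [0]
step 2: [0, 8]
step 3: [8]
step 4: [8, 7]
step 5: [8, 7, 8]
step 6: [8, 7, 8, 2]
step 7: [8, 7, 6]
step 8: [8, 7, 6, 7]
step 9: [8, 7, 6, 7, 6]
step 10: [8, 7, 6, 7, 6, -1]
step 11: [8, 7, 6, 7, 6, -1, 2]
step 12: [8, 7, 6, 7, 6, -1, 2, -1]
step 13: [8, 7, 6, 7, 6, -1, 3]
step 14: [8, 7, 6, 7, 6, -3]
step 15: [8, 7, 6, 7, 9]
step 16: [8, 7, 6, -2]
This matches the trace at every step.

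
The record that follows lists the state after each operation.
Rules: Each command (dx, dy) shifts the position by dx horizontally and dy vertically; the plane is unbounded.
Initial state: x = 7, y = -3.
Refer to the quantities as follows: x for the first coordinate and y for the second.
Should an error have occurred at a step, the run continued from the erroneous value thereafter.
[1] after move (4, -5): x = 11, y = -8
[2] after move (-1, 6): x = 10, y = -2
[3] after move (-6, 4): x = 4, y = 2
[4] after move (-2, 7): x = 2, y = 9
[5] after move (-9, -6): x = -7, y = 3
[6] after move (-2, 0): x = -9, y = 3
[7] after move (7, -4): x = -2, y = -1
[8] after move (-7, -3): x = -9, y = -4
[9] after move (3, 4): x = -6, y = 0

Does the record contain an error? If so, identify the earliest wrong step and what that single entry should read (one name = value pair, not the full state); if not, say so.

1. x = 7 + (4) = 11, y = -3 + (-5) = -8 (agrees with the record)
2. x = 11 + (-1) = 10, y = -8 + (6) = -2 (same as recorded)
3. x = 10 + (-6) = 4, y = -2 + (4) = 2 (in agreement)
4. x = 4 + (-2) = 2, y = 2 + (7) = 9 (exactly as logged)
5. x = 2 + (-9) = -7, y = 9 + (-6) = 3 (agrees with the record)
6. x = -7 + (-2) = -9, y = 3 + (0) = 3 (no discrepancy)
7. x = -9 + (7) = -2, y = 3 + (-4) = -1 (consistent with the record)
8. x = -2 + (-7) = -9, y = -1 + (-3) = -4 (agrees with the record)
9. x = -9 + (3) = -6, y = -4 + (4) = 0 (in agreement)
No step deviates from the rules.

no error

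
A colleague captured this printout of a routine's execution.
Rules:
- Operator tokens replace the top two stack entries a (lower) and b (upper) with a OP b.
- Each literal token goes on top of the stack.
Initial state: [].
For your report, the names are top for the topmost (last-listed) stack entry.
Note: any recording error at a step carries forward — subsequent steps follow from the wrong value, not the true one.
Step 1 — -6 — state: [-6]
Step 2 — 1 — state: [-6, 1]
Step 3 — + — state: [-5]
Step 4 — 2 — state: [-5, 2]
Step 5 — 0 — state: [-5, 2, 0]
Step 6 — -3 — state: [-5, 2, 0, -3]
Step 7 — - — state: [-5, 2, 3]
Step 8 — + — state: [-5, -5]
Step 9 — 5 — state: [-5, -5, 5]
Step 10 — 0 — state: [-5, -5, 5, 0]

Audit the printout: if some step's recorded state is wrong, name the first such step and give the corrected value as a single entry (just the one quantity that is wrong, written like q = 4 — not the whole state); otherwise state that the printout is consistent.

step 8, top = 5

step 1: push -6: top = -6 -> agrees with the printout
step 2: push 1: top = 1 -> confirmed correct
step 3: -6 + 1 = -5 -> verified
step 4: push 2: top = 2 -> same as recorded
step 5: push 0: top = 0 -> no discrepancy
step 6: push -3: top = -3 -> matches
step 7: 0 - -3 = 3 -> in agreement
step 8: 2 + 3 = 5 -> a discrepancy with the printout
Conclusion: step 8 carries the first error; the entry should be top = 5.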